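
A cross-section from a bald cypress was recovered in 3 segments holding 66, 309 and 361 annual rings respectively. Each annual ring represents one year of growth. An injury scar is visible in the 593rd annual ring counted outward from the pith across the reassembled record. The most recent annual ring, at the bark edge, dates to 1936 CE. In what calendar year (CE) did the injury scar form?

1793 CE

Total annual rings = 66 + 309 + 361 = 736.
The injury scar sits at annual ring 593 from the pith, so 736 − 593 = 143 annual rings formed after it.
1936 − 143 = 1793 CE.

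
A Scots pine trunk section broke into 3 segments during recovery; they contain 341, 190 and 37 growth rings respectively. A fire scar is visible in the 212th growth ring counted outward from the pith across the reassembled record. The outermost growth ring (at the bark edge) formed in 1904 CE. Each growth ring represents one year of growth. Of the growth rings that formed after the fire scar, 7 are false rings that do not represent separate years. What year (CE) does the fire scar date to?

Total growth rings = 341 + 190 + 37 = 568.
Between growth ring 212 and the bark edge there are 568 − 212 = 356 growth rings.
356 − 7 false = 349 true growth rings after the fire scar.
1904 − 349 = 1555 CE.

1555 CE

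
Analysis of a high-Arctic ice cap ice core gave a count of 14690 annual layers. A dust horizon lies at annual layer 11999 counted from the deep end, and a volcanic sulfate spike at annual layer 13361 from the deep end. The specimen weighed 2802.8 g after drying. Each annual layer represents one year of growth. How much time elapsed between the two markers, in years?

1362 years

13361 − 11999 = 1362 annual layers lie between the two events.
That is 1362 years at one annual layer per year.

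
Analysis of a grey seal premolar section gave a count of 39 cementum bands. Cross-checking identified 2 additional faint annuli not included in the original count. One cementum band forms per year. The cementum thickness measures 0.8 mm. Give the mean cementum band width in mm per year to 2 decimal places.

0.02 mm per year

Correcting the raw count gives 39 + 2 = 41 true cementum bands.
Extension rate ≈ 0.8 / 41 = 0.02 mm per year.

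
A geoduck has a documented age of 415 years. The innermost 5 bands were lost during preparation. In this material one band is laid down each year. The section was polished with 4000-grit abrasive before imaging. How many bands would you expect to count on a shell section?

410 bands

One band per year gives 415 bands over 415 years.
415 − 5 missed = 410 bands expected in the prepared section.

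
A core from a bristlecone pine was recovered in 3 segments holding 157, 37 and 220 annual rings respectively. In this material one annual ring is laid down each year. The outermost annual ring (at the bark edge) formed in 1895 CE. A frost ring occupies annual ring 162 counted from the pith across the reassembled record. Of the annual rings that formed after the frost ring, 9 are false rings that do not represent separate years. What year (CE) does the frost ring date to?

Total annual rings = 157 + 37 + 220 = 414.
Between annual ring 162 and the bark edge there are 414 − 162 = 252 annual rings.
Removing the 9 false annual rings leaves 252 − 9 = 243 true annual rings beyond the frost ring.
The annual ring at the bark edge is 1895 CE, so the frost ring dates to 1895 − 243 = 1652 CE.

1652 CE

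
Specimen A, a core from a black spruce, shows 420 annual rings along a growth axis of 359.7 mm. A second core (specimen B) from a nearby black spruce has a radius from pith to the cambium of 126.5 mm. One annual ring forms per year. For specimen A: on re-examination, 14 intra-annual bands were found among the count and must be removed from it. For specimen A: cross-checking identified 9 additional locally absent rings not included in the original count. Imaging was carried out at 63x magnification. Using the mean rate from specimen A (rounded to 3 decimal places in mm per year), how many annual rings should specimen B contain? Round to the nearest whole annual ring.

Specimen A: true annual ring count = 420 − 14 + 9 = 415.
A: 359.7 mm over 415 years gives 359.7 / 415 ≈ 0.867 mm/yr.
B spans 126.5 / 0.867 = 145.91 years ≈ 146 annual rings.

146 annual rings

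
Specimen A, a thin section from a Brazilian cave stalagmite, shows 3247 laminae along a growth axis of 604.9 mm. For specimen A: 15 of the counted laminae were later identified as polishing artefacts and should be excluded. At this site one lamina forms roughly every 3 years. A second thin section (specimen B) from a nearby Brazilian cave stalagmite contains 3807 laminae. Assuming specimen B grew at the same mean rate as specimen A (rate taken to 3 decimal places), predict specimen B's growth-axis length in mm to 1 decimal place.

Specimen A: after corrections the count is 3247 − 15 = 3232 laminae.
Specimen A: multiplying by 3 years per lamina: 3232 × 3 = 9696 years.
A: Mean rate = 604.9 mm / 9696 years ≈ 0.062 mm per year.
Specimen B: multiplying by 3 years per lamina: 3807 × 3 = 11421 years. Length of B = 0.062 × 11421 = 708.1 mm.

708.1 mm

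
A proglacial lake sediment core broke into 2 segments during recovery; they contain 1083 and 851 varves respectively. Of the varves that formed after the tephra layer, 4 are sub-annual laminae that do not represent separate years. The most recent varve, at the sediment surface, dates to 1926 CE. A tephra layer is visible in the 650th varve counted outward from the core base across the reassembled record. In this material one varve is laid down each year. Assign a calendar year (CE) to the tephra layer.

Total varves = 1083 + 851 = 1934.
1934 − 650 = 1284 varves lie beyond the tephra layer toward the sediment surface.
Removing the 4 false varves leaves 1284 − 4 = 1280 true varves beyond the tephra layer.
Counting back 1280 years from 1926 CE places the tephra layer in 1926 − 1280 = 646 CE.

646 CE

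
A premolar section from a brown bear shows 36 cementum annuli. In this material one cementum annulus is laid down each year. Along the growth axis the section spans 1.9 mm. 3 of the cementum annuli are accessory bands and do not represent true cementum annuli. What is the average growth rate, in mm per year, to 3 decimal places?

After corrections the count is 36 − 3 = 33 cementum annuli.
1.9 mm over 33 years gives 1.9 / 33 ≈ 0.058 mm per year.

0.058 mm per year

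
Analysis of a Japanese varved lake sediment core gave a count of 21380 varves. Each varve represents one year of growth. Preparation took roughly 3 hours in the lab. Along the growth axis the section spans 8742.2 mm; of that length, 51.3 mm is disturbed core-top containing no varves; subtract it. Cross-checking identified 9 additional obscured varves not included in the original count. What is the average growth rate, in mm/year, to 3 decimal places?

0.406 mm/year

Adjusted count: 21380 + 9 = 21389 varves.
Removing the 51.3 mm offcut leaves 8742.2 − 51.3 = 8690.9 mm.
8690.9 mm over 21389 years gives 8690.9 / 21389 ≈ 0.406 mm/year.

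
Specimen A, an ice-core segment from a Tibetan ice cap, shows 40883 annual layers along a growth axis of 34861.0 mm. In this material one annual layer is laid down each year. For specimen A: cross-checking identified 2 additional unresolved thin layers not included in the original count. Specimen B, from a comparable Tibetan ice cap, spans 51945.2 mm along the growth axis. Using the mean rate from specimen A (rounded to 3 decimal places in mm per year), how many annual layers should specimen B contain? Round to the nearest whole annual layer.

60897 annual layers

Specimen A: correcting the raw count gives 40883 + 2 = 40885 true annual layers.
A: 34861.0 mm over 40885 years gives 34861.0 / 40885 ≈ 0.853 mm per year.
Specimen B: 51945.2 mm / 0.853 mm per year = 60897.07 years ≈ 60897 annual layers.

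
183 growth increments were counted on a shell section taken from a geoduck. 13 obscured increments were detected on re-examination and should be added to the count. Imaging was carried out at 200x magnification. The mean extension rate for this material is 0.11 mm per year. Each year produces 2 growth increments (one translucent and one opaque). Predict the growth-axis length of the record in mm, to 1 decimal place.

After corrections the count is 183 + 13 = 196 growth increments.
196 growth increments at 2 per year is 196 / 2 = 98 years.
Predicted length = 0.11 mm/year × 98 years = 10.8 mm.

10.8 mm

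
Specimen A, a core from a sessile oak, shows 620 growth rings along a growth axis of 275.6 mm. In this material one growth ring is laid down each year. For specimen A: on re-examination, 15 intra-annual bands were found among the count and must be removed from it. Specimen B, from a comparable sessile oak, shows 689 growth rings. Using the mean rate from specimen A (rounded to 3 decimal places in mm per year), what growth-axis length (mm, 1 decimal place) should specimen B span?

Specimen A: after corrections the count is 620 − 15 = 605 growth rings.
A: Mean rate = 275.6 mm / 605 years ≈ 0.456 mm/yr.
For B, 0.456 mm/year × 689 years = 314.2 mm.

314.2 mm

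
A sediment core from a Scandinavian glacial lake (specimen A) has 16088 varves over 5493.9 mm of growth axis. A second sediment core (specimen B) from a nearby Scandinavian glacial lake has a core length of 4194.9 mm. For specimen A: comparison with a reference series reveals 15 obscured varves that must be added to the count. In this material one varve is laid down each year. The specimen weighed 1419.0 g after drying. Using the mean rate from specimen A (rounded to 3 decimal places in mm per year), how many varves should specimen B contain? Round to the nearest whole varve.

12302 varves

Specimen A: adjusted count: 16088 + 15 = 16103 varves.
A: Extension rate ≈ 5493.9 / 16103 = 0.341 mm/yr.
For B, 4194.9 / 0.341 = 12301.76 years ≈ 12302 varves.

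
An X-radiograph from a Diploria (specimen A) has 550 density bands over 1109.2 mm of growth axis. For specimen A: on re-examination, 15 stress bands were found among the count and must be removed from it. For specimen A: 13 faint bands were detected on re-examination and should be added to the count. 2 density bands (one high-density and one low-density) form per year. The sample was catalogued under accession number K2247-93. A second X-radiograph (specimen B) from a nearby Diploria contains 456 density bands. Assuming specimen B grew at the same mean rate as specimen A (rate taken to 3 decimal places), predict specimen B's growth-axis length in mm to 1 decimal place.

Specimen A: adjusted count: 550 − 15 + 13 = 548 density bands.
Specimen A: 548 density bands at 2 per year is 548 / 2 = 274 years.
A: Mean rate = 1109.2 mm / 274 years ≈ 4.048 mm/year.
Specimen B: with 2 density bands per year, 456 / 2 = 228 years. For B, 4.048 mm/year × 228 years = 922.9 mm.

922.9 mm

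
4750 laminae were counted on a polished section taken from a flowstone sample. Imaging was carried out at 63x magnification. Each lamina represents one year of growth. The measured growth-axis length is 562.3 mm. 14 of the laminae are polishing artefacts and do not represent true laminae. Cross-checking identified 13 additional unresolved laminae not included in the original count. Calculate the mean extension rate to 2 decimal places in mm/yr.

0.12 mm/yr

Adjusted count: 4750 − 14 + 13 = 4749 laminae.
Mean rate = 562.3 mm / 4749 years ≈ 0.12 mm/yr.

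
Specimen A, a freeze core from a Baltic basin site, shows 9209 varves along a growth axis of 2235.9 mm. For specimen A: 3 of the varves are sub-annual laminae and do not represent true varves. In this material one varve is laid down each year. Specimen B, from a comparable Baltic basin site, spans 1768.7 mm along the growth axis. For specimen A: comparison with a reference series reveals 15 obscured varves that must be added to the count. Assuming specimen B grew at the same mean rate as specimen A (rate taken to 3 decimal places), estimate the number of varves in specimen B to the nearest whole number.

Specimen A: after corrections the count is 9209 − 3 + 15 = 9221 varves.
A: 2235.9 mm over 9221 years gives 2235.9 / 9221 ≈ 0.242 mm/year.
Specimen B: 1768.7 mm / 0.242 mm per year = 7308.68 years ≈ 7309 varves.

7309 varves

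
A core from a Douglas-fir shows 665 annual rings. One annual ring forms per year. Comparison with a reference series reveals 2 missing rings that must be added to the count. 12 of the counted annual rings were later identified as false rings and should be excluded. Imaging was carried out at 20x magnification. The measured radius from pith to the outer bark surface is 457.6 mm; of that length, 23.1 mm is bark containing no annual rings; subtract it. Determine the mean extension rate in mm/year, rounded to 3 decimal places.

True annual ring count = 665 − 12 + 2 = 655.
The growth record spans 457.6 − 23.1 = 434.5 mm.
Mean rate = 434.5 mm / 655 years ≈ 0.663 mm/year.

0.663 mm/year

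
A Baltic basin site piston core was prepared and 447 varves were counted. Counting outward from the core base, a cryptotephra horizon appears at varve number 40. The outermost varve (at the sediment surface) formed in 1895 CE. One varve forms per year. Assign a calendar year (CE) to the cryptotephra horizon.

1488 CE

The cryptotephra horizon sits at varve 40 from the core base, so 447 − 40 = 407 varves formed after it.
The varve at the sediment surface is 1895 CE, so the cryptotephra horizon dates to 1895 − 407 = 1488 CE.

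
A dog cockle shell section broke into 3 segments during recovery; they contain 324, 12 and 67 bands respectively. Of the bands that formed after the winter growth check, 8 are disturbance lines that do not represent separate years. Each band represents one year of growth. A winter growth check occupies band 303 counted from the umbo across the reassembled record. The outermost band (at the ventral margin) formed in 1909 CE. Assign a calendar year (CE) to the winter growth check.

Total bands = 324 + 12 + 67 = 403.
The winter growth check sits at band 303 from the umbo, so 403 − 303 = 100 bands formed after it.
100 − 8 false = 92 true bands after the winter growth check.
1909 − 92 = 1817 CE.

1817 CE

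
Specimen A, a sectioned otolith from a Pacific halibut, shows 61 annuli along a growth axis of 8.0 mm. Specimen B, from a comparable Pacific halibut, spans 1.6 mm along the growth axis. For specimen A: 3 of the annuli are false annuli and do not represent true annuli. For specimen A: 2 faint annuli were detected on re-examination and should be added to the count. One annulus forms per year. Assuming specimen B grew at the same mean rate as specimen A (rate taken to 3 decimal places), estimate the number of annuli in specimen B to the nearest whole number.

12 annuli

Specimen A: adjusted count: 61 − 3 + 2 = 60 annuli.
A: Extension rate ≈ 8.0 / 60 = 0.133 mm per year.
For B, 1.6 / 0.133 = 12.03 years ≈ 12 annuli.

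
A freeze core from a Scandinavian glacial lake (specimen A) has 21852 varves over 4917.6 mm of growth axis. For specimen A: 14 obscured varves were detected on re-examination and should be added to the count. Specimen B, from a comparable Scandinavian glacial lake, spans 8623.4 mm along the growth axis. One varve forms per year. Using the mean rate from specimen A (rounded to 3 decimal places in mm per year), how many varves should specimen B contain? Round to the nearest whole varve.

38326 varves

Specimen A: after corrections the count is 21852 + 14 = 21866 varves.
A: Mean rate = 4917.6 mm / 21866 years ≈ 0.225 mm/yr.
B spans 8623.4 / 0.225 = 38326.22 years ≈ 38326 varves.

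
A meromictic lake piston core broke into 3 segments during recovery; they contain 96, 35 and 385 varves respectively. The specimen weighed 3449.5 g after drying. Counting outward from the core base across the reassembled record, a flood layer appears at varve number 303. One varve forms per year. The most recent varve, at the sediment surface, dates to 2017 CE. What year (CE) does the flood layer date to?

1804 CE

Total varves = 96 + 35 + 385 = 516.
516 − 303 = 213 varves lie beyond the flood layer toward the sediment surface.
Counting back 213 years from 2017 CE places the flood layer in 2017 − 213 = 1804 CE.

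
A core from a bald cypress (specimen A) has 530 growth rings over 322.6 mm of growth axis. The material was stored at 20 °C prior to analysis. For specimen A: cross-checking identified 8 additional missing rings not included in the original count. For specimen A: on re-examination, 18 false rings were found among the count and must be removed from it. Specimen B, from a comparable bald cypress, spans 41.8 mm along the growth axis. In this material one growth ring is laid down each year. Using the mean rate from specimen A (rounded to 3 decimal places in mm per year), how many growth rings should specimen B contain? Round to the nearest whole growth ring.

Specimen A: correcting the raw count gives 530 − 18 + 8 = 520 true growth rings.
A: 322.6 mm over 520 years gives 322.6 / 520 ≈ 0.620 mm/year.
B spans 41.8 / 0.620 = 67.42 years ≈ 67 growth rings.

67 growth rings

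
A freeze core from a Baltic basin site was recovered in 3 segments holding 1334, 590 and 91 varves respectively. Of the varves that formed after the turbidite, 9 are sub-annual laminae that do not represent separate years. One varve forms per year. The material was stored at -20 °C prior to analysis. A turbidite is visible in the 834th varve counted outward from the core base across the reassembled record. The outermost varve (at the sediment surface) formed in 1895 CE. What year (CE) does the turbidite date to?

Total varves = 1334 + 590 + 91 = 2015.
The turbidite sits at varve 834 from the core base, so 2015 − 834 = 1181 varves formed after it.
Removing the 9 false varves leaves 1181 − 9 = 1172 true varves beyond the turbidite.
Counting back 1172 years from 1895 CE places the turbidite in 1895 − 1172 = 723 CE.

723 CE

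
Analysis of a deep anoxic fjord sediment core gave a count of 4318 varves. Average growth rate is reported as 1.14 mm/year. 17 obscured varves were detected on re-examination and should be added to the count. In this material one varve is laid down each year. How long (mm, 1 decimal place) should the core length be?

4941.9 mm

After corrections the count is 4318 + 17 = 4335 varves.
4335 years at 1.14 mm/year gives 1.14 × 4335 = 4941.9 mm.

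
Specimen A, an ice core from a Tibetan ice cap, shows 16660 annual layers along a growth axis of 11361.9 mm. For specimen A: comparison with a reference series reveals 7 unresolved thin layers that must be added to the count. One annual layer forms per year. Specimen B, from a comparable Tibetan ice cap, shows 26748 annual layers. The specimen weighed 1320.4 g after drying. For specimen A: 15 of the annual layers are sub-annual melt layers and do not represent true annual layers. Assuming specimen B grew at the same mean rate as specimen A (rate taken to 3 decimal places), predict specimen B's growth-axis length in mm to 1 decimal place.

Specimen A: correcting the raw count gives 16660 − 15 + 7 = 16652 true annual layers.
A: 11361.9 mm over 16652 years gives 11361.9 / 16652 ≈ 0.682 mm per year.
Length of B = 0.682 × 26748 = 18242.1 mm.

18242.1 mm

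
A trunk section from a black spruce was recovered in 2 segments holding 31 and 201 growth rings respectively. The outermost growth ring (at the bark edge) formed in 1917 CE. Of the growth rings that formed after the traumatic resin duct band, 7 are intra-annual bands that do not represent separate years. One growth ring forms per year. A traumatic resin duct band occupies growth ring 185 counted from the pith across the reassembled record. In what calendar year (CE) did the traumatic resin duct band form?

Total growth rings = 31 + 201 = 232.
232 − 185 = 47 growth rings lie beyond the traumatic resin duct band toward the bark edge.
Excluding 7 false growth rings: 47 − 7 = 40.
1917 − 40 = 1877 CE.

1877 CE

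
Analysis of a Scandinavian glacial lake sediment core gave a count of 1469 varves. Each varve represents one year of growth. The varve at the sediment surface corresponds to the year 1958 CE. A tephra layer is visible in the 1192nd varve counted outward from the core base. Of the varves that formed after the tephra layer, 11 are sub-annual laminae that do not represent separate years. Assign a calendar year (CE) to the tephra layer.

Between varve 1192 and the sediment surface there are 1469 − 1192 = 277 varves.
Excluding 11 false varves: 277 − 11 = 266.
Counting back 266 years from 1958 CE places the tephra layer in 1958 − 266 = 1692 CE.

1692 CE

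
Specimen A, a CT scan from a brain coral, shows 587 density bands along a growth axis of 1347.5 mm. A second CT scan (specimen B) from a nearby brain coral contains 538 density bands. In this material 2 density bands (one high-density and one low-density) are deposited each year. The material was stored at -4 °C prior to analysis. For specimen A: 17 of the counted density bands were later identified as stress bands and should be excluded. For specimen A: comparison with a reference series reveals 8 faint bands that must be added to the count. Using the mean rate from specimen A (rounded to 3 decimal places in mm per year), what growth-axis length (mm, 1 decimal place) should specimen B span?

1254.3 mm

Specimen A: after corrections the count is 587 − 17 + 8 = 578 density bands.
Specimen A: with 2 density bands per year, 578 / 2 = 289 years.
A: Extension rate ≈ 1347.5 / 289 = 4.663 mm/yr.
Specimen B: dividing by 2 density bands per year: 538 / 2 = 269 years. Length of B = 4.663 × 269 = 1254.3 mm.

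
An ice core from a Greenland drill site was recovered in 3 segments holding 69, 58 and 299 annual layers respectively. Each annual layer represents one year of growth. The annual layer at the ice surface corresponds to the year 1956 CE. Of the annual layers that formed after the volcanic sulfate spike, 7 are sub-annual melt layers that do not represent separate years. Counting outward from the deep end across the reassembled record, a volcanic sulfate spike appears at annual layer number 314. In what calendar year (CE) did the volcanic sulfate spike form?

1851 CE

Total annual layers = 69 + 58 + 299 = 426.
426 − 314 = 112 annual layers lie beyond the volcanic sulfate spike toward the ice surface.
Excluding 7 false annual layers: 112 − 7 = 105.
1956 − 105 = 1851 CE.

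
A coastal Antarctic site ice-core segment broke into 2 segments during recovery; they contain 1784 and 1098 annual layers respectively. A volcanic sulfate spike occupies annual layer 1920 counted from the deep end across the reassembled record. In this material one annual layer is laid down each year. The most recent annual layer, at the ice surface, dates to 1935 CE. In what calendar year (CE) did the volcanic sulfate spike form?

973 CE

Total annual layers = 1784 + 1098 = 2882.
Between annual layer 1920 and the ice surface there are 2882 − 1920 = 962 annual layers.
The annual layer at the ice surface is 1935 CE, so the volcanic sulfate spike dates to 1935 − 962 = 973 CE.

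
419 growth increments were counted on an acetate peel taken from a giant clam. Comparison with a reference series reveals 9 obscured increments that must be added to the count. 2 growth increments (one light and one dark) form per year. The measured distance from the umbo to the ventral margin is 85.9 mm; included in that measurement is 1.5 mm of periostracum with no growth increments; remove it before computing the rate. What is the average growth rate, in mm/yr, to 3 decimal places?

0.394 mm/yr

Correcting the raw count gives 419 + 9 = 428 true growth increments.
428 growth increments at 2 per year is 428 / 2 = 214 years.
The growth record spans 85.9 − 1.5 = 84.4 mm.
Mean rate = 84.4 mm / 214 years ≈ 0.394 mm/yr.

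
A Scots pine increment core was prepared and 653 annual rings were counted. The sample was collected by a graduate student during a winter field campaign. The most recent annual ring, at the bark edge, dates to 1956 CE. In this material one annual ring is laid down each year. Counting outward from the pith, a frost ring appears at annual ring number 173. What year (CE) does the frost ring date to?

1476 CE

The frost ring sits at annual ring 173 from the pith, so 653 − 173 = 480 annual rings formed after it.
1956 − 480 = 1476 CE.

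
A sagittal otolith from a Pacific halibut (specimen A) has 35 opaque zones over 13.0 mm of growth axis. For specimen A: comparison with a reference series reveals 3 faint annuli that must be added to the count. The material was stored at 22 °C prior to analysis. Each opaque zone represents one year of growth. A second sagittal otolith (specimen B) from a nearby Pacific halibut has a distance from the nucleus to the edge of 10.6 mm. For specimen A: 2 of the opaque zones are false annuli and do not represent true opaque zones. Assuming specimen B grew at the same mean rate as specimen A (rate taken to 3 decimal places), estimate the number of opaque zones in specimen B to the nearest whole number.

29 opaque zones

Specimen A: correcting the raw count gives 35 − 2 + 3 = 36 true opaque zones.
A: Extension rate ≈ 13.0 / 36 = 0.361 mm/year.
For B, 10.6 / 0.361 = 29.36 years ≈ 29 opaque zones.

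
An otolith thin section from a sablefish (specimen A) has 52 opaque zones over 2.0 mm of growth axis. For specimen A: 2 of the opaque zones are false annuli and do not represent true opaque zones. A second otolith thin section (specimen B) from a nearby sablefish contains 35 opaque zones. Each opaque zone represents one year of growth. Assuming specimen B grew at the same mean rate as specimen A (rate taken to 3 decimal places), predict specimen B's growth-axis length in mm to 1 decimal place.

Specimen A: adjusted count: 52 − 2 = 50 opaque zones.
A: Extension rate ≈ 2.0 / 50 = 0.040 mm per year.
Length of B = 0.040 × 35 = 1.4 mm.

1.4 mm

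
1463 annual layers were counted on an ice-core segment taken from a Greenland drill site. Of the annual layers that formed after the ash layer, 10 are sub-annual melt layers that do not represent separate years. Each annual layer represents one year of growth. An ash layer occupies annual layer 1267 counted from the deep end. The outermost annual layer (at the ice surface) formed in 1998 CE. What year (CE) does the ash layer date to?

The ash layer sits at annual layer 1267 from the deep end, so 1463 − 1267 = 196 annual layers formed after it.
Removing the 10 false annual layers leaves 196 − 10 = 186 true annual layers beyond the ash layer.
1998 − 186 = 1812 CE.

1812 CE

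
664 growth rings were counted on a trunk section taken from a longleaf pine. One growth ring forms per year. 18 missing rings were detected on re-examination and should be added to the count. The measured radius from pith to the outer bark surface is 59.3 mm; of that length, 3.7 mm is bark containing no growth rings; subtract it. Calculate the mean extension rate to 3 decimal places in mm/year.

0.082 mm/year

True growth ring count = 664 + 18 = 682.
Removing the 3.7 mm offcut leaves 59.3 − 3.7 = 55.6 mm.
Extension rate ≈ 55.6 / 682 = 0.082 mm/year.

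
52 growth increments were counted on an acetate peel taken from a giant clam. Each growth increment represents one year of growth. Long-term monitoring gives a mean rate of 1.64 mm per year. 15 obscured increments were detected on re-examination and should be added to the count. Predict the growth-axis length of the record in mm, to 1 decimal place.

109.9 mm

After corrections the count is 52 + 15 = 67 growth increments.
Predicted length = 1.64 mm/year × 67 years = 109.9 mm.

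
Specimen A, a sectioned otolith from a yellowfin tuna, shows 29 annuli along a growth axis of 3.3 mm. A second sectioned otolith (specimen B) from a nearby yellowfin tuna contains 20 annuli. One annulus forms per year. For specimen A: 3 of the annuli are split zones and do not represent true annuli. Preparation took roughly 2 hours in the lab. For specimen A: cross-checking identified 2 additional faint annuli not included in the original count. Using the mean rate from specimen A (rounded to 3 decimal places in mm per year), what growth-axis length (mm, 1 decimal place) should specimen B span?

Specimen A: true annulus count = 29 − 3 + 2 = 28.
A: Mean rate = 3.3 mm / 28 years ≈ 0.118 mm/year.
B's length ≈ 0.118 × 20 = 2.4 mm.

2.4 mm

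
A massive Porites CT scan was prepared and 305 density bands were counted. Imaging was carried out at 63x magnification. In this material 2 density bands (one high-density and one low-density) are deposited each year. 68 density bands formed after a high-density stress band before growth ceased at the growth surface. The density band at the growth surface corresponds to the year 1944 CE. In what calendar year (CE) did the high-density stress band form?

68 density bands post-date the high-density stress band.
68 density bands at 2 per year is 68 / 2 = 34 years.
1944 − 34 = 1910 CE.

1910 CE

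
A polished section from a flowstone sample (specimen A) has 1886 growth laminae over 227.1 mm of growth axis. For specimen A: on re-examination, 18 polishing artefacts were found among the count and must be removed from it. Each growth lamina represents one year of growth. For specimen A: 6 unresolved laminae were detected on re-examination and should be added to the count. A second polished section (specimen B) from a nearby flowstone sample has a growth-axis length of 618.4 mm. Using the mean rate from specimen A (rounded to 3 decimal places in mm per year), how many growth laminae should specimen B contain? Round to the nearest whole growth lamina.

Specimen A: true growth lamina count = 1886 − 18 + 6 = 1874.
A: Extension rate ≈ 227.1 / 1874 = 0.121 mm/year.
Specimen B: 618.4 mm / 0.121 mm per year = 5110.74 years ≈ 5111 growth laminae.

5111 growth laminae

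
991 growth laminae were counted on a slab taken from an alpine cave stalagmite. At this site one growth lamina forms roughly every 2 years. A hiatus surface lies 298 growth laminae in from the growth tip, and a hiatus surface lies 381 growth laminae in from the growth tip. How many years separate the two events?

166 years

Separation: 381 − 298 = 83 growth laminae.
Multiplying by 2 years per growth lamina: 83 × 2 = 166 years.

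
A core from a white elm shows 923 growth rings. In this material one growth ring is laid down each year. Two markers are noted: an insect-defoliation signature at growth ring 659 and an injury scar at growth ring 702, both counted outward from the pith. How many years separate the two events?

The two markers are separated by 702 − 659 = 43 growth rings.
At one growth ring per year, 43 years elapsed between them.

43 years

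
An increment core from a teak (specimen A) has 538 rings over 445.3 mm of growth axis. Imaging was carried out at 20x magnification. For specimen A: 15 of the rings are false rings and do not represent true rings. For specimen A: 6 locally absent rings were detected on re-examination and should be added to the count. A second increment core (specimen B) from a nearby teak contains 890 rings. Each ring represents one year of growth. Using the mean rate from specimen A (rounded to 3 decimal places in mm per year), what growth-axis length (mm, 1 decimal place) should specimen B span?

Specimen A: correcting the raw count gives 538 − 15 + 6 = 529 true rings.
A: Mean rate = 445.3 mm / 529 years ≈ 0.842 mm/yr.
B's length ≈ 0.842 × 890 = 749.4 mm.

749.4 mm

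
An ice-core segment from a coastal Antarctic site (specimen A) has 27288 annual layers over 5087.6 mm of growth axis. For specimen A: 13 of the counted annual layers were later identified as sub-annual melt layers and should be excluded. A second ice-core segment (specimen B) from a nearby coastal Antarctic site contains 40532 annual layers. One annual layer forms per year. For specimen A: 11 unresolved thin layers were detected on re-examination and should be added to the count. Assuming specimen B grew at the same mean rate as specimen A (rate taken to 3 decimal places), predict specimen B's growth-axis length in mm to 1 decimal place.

Specimen A: adjusted count: 27288 − 13 + 11 = 27286 annual layers.
A: Extension rate ≈ 5087.6 / 27286 = 0.186 mm per year.
B's length ≈ 0.186 × 40532 = 7539.0 mm.

7539.0 mm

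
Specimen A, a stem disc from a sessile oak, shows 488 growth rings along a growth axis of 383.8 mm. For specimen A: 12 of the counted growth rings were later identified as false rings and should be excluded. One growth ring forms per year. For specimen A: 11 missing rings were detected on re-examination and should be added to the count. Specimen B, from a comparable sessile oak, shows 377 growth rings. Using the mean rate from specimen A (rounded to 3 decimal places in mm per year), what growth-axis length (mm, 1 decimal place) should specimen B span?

297.1 mm

Specimen A: adjusted count: 488 − 12 + 11 = 487 growth rings.
A: Extension rate ≈ 383.8 / 487 = 0.788 mm/year.
For B, 0.788 mm/year × 377 years = 297.1 mm.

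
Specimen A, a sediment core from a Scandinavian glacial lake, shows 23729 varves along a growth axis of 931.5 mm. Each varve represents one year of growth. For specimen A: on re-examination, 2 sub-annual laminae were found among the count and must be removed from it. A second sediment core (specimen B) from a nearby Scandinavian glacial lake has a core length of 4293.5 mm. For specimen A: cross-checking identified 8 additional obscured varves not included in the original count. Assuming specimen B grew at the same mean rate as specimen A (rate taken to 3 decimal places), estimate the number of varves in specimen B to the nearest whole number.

110090 varves

Specimen A: correcting the raw count gives 23729 − 2 + 8 = 23735 true varves.
A: 931.5 mm over 23735 years gives 931.5 / 23735 ≈ 0.039 mm per year.
For B, 4293.5 / 0.039 = 110089.74 years ≈ 110090 varves.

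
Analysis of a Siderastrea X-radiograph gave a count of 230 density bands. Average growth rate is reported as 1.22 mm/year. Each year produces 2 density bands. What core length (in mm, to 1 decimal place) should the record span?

Dividing by 2 density bands per year: 230 / 2 = 115 years.
Predicted length = 1.22 mm/year × 115 years = 140.3 mm.

140.3 mm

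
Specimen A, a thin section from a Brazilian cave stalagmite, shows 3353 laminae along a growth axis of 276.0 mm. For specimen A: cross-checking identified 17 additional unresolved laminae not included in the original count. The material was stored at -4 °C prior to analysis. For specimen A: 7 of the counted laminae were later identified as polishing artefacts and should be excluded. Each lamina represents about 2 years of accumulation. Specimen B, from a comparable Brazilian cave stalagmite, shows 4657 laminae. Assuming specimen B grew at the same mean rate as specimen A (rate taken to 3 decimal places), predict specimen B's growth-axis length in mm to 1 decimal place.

381.9 mm

Specimen A: correcting the raw count gives 3353 − 7 + 17 = 3363 true laminae.
Specimen A: at 2 years per lamina, 3363 × 2 = 6726 years.
A: Mean rate = 276.0 mm / 6726 years ≈ 0.041 mm/yr.
Specimen B: at 2 years per lamina, 4657 × 2 = 9314 years. For B, 0.041 mm/year × 9314 years = 381.9 mm.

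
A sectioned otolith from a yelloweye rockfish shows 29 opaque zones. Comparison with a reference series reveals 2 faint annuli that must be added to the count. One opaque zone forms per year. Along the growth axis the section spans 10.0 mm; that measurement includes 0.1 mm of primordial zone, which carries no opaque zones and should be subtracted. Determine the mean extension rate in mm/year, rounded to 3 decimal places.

0.319 mm/year

Correcting the raw count gives 29 + 2 = 31 true opaque zones.
Removing the 0.1 mm offcut leaves 10.0 − 0.1 = 9.9 mm.
Mean rate = 9.9 mm / 31 years ≈ 0.319 mm/year.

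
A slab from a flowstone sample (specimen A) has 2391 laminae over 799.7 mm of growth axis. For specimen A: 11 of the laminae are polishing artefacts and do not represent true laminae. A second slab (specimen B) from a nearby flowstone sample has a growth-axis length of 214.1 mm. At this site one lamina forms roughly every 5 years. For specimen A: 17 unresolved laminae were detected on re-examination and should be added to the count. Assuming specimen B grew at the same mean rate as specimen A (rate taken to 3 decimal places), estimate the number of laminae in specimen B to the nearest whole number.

Specimen A: adjusted count: 2391 − 11 + 17 = 2397 laminae.
Specimen A: at 5 years per lamina, 2397 × 5 = 11985 years.
A: Extension rate ≈ 799.7 / 11985 = 0.067 mm/yr.
Specimen B: 214.1 mm / 0.067 mm per year = 3195.52 years; at 5 years per lamina that is 3195.52 / 5 ≈ 639 laminae.

639 laminae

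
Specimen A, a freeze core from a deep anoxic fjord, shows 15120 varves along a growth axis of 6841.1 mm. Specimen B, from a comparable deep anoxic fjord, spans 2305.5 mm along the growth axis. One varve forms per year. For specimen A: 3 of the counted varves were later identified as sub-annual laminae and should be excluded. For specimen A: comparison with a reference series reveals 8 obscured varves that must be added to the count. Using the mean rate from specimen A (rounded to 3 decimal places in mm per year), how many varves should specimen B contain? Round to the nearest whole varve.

Specimen A: after corrections the count is 15120 − 3 + 8 = 15125 varves.
A: Extension rate ≈ 6841.1 / 15125 = 0.452 mm per year.
For B, 2305.5 / 0.452 = 5100.66 years ≈ 5101 varves.

5101 varves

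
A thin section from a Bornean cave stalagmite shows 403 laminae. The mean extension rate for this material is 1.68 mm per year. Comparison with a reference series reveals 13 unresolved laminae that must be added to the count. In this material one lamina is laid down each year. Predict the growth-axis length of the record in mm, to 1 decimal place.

Adjusted count: 403 + 13 = 416 laminae.
Length ≈ 1.68 × 416 = 698.9 mm.

698.9 mm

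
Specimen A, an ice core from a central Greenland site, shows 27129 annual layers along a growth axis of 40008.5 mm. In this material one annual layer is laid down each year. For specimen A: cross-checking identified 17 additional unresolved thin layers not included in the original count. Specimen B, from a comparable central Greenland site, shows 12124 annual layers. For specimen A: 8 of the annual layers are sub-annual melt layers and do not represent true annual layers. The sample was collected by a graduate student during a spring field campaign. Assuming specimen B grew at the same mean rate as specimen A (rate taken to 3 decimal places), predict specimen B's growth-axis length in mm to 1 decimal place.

17870.8 mm

Specimen A: true annual layer count = 27129 − 8 + 17 = 27138.
A: Mean rate = 40008.5 mm / 27138 years ≈ 1.474 mm/yr.
Length of B = 1.474 × 12124 = 17870.8 mm.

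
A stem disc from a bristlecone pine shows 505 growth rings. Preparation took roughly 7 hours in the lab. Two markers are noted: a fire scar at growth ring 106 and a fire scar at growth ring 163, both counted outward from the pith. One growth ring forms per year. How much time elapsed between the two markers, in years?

57 yr

163 − 106 = 57 growth rings lie between the two events.
At one growth ring per year, 57 years elapsed between them.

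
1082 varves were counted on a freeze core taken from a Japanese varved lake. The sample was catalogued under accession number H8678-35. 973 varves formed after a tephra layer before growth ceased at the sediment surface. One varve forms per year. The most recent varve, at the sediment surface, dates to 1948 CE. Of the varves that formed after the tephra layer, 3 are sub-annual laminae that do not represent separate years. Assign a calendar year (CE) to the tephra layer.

973 varves post-date the tephra layer.
973 − 3 false = 970 true varves after the tephra layer.
Counting back 970 years from 1948 CE places the tephra layer in 1948 − 970 = 978 CE.

978 CE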